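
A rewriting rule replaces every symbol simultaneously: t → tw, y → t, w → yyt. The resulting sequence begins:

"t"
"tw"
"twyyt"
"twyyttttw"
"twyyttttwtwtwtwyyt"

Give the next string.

Rewriting the 18 symbols of twyyttttwtwtwtwyyt one by one yields tw yyt t t tw tw tw tw yyt tw yyt tw yyt tw yyt t t tw; concatenated:

twyyttttwtwtwtwyyttwyyttwyyttwyyttttw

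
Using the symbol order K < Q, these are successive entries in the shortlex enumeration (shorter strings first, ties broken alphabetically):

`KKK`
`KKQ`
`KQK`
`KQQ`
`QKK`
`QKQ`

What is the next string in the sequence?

The successor of QKQ increments the rightmost position that isn't already Q and resets every position after it to K.

QQK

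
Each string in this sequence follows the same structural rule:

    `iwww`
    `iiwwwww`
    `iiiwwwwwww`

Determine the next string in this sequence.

The n-th term is n i's then 2n+1 w's (n = 1, 2, …).
At n = 4 the blocks have lengths 4, 9.

iiiiwwwwwwwww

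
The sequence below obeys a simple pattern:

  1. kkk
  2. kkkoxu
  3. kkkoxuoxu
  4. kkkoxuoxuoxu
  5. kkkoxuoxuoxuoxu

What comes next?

The strings grow by a fixed suffix oxu each time.
One more step from kkkoxuoxuoxuoxu gives the answer.

kkkoxuoxuoxuoxuoxu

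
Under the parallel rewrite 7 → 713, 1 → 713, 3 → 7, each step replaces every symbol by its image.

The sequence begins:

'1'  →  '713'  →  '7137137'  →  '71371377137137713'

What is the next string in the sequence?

71371377137137713713713771371377137137137

φ(71371377137137713) expands symbol-by-symbol to 713 713 7 713 713 7 713 713 713 7 713 713 7 713 713 713 7; joining the 17 pieces gives the next term.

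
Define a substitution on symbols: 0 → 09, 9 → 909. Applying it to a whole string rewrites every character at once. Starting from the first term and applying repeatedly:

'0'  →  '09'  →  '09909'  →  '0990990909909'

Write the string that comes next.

0990990909909909099090990990909909

Applying the rule to each of the 13 symbols of 0990990909909 gives the pieces 09 909 909 09 909 909 09 909 09 909 909 09 909, which concatenate to the answer.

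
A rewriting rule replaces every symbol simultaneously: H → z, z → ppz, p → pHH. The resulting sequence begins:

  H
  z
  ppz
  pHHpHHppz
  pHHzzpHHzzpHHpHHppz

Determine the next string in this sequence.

Applying the rule to each of the 19 symbols of pHHzzpHHzzpHHpHHppz gives the pieces pHH z z ppz ppz pHH z z ppz ppz pHH z z pHH z z pHH pHH ppz, which concatenate to the answer.

pHHzzppzppzpHHzzppzppzpHHzzpHHzzpHHpHHppz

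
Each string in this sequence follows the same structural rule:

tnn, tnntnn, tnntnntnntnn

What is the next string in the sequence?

Every step duplicates the string.
One more doubling of tnntnntnntnn gives the answer.

tnntnntnntnntnntnntnntnn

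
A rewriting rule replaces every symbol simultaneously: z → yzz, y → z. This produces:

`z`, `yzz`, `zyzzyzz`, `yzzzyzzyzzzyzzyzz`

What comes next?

Applying the rule to each of the 17 symbols of yzzzyzzyzzzyzzyzz gives the pieces z yzz yzz yzz z yzz yzz z yzz yzz yzz z yzz yzz z yzz yzz, which concatenate to the answer.

zyzzyzzyzzzyzzyzzzyzzyzzyzzzyzzyzzzyzzyzz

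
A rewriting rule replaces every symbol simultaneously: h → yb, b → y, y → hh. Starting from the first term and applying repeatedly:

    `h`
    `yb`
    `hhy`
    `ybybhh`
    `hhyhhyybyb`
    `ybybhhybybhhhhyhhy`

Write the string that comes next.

Rewriting the 18 symbols of ybybhhybybhhhhyhhy one by one yields hh y hh y yb yb hh y hh y yb yb yb yb hh yb yb hh; concatenated:

hhyhhyybybhhyhhyybybybybhhybybhh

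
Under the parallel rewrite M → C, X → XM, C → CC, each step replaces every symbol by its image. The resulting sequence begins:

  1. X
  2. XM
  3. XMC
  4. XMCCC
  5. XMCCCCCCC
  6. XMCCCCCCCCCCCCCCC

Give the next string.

Rewriting the 17 symbols of XMCCCCCCCCCCCCCCC one by one yields XM C CC CC CC CC CC CC CC CC CC CC CC CC CC CC CC; concatenated:

XMCCCCCCCCCCCCCCCCCCCCCCCCCCCCCCC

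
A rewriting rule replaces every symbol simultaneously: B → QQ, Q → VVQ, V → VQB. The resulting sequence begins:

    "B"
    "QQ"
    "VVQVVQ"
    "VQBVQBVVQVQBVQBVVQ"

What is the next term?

φ(VQBVQBVVQVQBVQBVVQ) expands symbol-by-symbol to VQB VVQ QQ VQB VVQ QQ VQB VQB VVQ VQB VVQ QQ VQB VVQ QQ VQB VQB VVQ; joining the 18 pieces gives the next term.

VQBVVQQQVQBVVQQQVQBVQBVVQVQBVVQQQVQBVVQQQVQBVQBVVQ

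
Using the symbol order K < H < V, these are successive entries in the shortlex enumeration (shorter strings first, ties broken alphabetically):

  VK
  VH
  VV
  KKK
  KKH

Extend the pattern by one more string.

KKV

Treat KKH as a base-3 numeral over the given alphabet and add one, carrying through any trailing V's.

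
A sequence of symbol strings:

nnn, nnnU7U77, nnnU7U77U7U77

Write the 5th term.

Each term is the previous one with U7U77 appended.
From nnnU7U77U7U77, 2 further steps: nnnU7U77U7U77 → nnnU7U77U7U77U7U77 → (answer).

nnnU7U77U7U77U7U77U7U77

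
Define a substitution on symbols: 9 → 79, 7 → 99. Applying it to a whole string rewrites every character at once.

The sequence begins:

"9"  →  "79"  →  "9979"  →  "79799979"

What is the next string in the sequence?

9979997979799979

Expanding 79799979: 7→99, 9→79, 7→99, 9→79, 9→79, 9→79, 7→99, 9→79. Concatenated: 99 79 99 79 79 79 99 79.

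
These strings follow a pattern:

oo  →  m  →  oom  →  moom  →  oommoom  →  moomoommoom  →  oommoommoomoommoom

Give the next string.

Each term (from the third on) is the two preceding terms concatenated in order: term 3 = oo·m = oom.
The next term joins moomoommoom and oommoommoomoommoom.

moomoommoomoommoommoomoommoom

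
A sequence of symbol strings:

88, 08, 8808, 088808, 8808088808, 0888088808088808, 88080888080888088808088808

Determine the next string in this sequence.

088808880808880888080888080888088808088808

From term 3 onward, concatenate the second-to-last term with the last: 88·08 = 8808, 08·8808 = 088808, …
So term 8 is 0888088808088808·88080888080888088808088808.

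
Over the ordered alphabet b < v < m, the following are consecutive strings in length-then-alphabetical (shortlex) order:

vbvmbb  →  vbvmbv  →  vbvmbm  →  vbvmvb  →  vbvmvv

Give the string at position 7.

vbvmmb

Continuing the enumeration 2 steps past vbvmvv: vbvmvv → vbvmvm → (answer).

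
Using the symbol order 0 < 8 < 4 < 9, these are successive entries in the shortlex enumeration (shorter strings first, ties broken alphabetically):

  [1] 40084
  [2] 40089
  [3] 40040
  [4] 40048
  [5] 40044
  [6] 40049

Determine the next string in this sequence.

40090

Treat 40049 as a base-4 numeral over the given alphabet and add one, carrying through any trailing 9's.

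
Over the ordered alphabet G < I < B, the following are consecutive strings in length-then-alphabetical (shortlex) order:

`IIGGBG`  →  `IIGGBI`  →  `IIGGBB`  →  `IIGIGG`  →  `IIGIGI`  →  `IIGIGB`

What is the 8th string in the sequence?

Stepping forward 2 times from IIGIGB: IIGIGB → IIGIIG, then the target.

IIGIII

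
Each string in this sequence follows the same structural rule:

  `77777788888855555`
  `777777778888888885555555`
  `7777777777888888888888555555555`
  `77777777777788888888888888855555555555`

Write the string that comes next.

Term n consists of 2n+2 7's, followed by 3n 8's, followed by 2n+1 5's, where the shown terms are n = 2, 3, 4, 5.
At n = 6 the blocks have lengths 14, 18, 13.

777777777777778888888888888888885555555555555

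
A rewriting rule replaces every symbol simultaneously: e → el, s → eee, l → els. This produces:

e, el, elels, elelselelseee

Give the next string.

Replace each of the 13 characters of elelselelseee in place — el els el els eee el els el els eee el el el — and concatenate.

elelselelseeeelelselelseeeelelel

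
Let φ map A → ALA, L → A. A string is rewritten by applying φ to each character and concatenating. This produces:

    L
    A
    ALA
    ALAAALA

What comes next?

ALAAALAALAALAAALA

Rewriting each symbol of ALAAALA: A→ALA, L→A, A→ALA, A→ALA, A→ALA, L→A, A→ALA, which concatenates to ALA A ALA ALA ALA A ALA.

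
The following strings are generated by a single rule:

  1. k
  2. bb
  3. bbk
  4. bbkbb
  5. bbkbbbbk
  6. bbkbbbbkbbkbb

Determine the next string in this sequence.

bbkbbbbkbbkbbbbkbbbbk

This is a Fibonacci-style word recurrence s(k) = s(k−1)·s(k−2): e.g. bb·k = bbk.
So term 7 is bbkbbbbkbbkbb·bbkbbbbk.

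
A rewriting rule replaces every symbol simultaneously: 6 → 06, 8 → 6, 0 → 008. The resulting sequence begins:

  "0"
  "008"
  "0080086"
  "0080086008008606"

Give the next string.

0080086008008606008008600800860600806

Replace each of the 16 characters of 0080086008008606 in place — 008 008 6 008 008 6 06 008 008 6 008 008 6 06 008 06 — and concatenate.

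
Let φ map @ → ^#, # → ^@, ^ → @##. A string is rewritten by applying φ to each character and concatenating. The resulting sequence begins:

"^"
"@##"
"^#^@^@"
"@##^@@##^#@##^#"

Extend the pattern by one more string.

^#^@^@@##^#^#^@^@@##^@^#^@^@@##^@

Applying the rule to each of the 15 symbols of @##^@@##^#@##^# gives the pieces ^# ^@ ^@ @## ^# ^# ^@ ^@ @## ^@ ^# ^@ ^@ @## ^@, which concatenate to the answer.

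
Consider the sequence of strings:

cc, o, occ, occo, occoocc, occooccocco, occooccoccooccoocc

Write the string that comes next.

Each term (from the third on) is the previous term followed by the one before it: term 3 = o·cc = occ.
The next term joins occooccoccooccoocc and occooccocco.

occooccoccooccooccoccooccocco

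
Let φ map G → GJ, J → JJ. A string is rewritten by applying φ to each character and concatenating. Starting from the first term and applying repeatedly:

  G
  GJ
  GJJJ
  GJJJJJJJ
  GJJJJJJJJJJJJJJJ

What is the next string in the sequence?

GJJJJJJJJJJJJJJJJJJJJJJJJJJJJJJJ

φ(GJJJJJJJJJJJJJJJ) expands symbol-by-symbol to GJ JJ JJ JJ JJ JJ JJ JJ JJ JJ JJ JJ JJ JJ JJ JJ; joining the 16 pieces gives the next term.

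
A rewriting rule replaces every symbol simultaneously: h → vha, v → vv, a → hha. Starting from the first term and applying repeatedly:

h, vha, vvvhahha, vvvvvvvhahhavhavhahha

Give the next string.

vvvvvvvvvvvvvvvhahhavhavhahhavvvhahhavvvhahhavhavhahha

φ(vvvvvvvhahhavhavhahha) expands symbol-by-symbol to vv vv vv vv vv vv vv vha hha vha vha hha vv vha hha vv vha hha vha vha hha; joining the 21 pieces gives the next term.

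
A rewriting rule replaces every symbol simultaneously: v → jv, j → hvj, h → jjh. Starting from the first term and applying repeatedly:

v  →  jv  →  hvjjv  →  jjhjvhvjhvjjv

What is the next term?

hvjhvjjjhhvjjvjjhjvhvjjjhjvhvjhvjjv

Replace each of the 13 characters of jjhjvhvjhvjjv in place — hvj hvj jjh hvj jv jjh jv hvj jjh jv hvj hvj jv — and concatenate.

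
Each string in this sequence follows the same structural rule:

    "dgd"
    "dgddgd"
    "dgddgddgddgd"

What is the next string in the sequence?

s(k+1) = s(k)·s(k) — each term doubles the last.
One more doubling of dgddgddgddgd gives the answer.

dgddgddgddgddgddgddgddgd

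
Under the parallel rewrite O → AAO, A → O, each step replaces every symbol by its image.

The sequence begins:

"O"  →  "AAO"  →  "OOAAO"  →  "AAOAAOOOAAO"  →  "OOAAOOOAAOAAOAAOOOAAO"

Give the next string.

AAOAAOOOAAOAAOAAOOOAAOOOAAOOOAAOAAOAAOOOAAO

φ(OOAAOOOAAOAAOAAOOOAAO) expands symbol-by-symbol to AAO AAO O O AAO AAO AAO O O AAO O O AAO O O AAO AAO AAO O O AAO; joining the 21 pieces gives the next term.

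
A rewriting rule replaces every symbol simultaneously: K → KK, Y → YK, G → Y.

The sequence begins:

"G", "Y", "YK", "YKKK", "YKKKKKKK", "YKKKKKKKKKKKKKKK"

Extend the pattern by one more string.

φ(YKKKKKKKKKKKKKKK) expands symbol-by-symbol to YK KK KK KK KK KK KK KK KK KK KK KK KK KK KK KK; joining the 16 pieces gives the next term.

YKKKKKKKKKKKKKKKKKKKKKKKKKKKKKKK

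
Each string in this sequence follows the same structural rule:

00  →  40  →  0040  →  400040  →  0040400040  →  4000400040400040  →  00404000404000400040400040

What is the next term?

400040004040004000404000404000400040400040

Each term (from the third on) is the two preceding terms concatenated in order: term 3 = 00·40 = 0040.
The next term joins 4000400040400040 and 00404000404000400040400040.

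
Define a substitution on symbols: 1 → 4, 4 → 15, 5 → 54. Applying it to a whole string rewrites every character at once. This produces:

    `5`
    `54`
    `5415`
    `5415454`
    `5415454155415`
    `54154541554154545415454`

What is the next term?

Rewriting the 23 symbols of 54154541554154545415454 one by one yields 54 15 4 54 15 54 15 4 54 54 15 4 54 15 54 15 54 15 4 54 15 54 15; concatenated:

541545415541545454154541554155415454155415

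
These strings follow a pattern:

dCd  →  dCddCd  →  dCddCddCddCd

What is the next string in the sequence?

dCddCddCddCddCddCddCddCd

Every step duplicates the string.
One more doubling of dCddCddCddCd gives the answer.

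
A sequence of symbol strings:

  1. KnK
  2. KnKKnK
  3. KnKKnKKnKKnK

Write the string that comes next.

Each string is two copies of the previous one concatenated.
Doubling KnKKnKKnKKnK:

KnKKnKKnKKnKKnKKnKKnKKnK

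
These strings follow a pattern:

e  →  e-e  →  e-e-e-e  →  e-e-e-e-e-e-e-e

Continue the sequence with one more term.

e-e-e-e-e-e-e-e-e-e-e-e-e-e-e-e

s(k+1) = s(k)·-·s(k) — each term doubles the last with '-' between the halves.
One more doubling of e-e-e-e-e-e-e-e gives the answer.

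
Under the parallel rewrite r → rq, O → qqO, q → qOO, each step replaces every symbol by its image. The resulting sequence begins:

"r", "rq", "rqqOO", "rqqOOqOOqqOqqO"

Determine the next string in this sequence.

Rewriting the 14 symbols of rqqOOqOOqqOqqO one by one yields rq qOO qOO qqO qqO qOO qqO qqO qOO qOO qqO qOO qOO qqO; concatenated:

rqqOOqOOqqOqqOqOOqqOqqOqOOqOOqqOqOOqOOqqO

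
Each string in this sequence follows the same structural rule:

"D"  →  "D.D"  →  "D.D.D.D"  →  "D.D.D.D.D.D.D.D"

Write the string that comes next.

D.D.D.D.D.D.D.D.D.D.D.D.D.D.D.D

Each string is two copies of the previous one joined by '.'.
One more doubling of D.D.D.D.D.D.D.D gives the answer.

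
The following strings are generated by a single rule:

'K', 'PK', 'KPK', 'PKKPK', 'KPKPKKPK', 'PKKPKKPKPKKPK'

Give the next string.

KPKPKKPKPKKPKKPKPKKPK

Each term (from the third on) is the two preceding terms concatenated in order: term 3 = K·PK = KPK.
The next term joins KPKPKKPK and PKKPKKPKPKKPK.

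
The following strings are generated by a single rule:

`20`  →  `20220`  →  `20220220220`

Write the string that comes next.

20220220220220220220220

Each string is two copies of the previous one joined by '2'.
So the next term is two copies of 20220220220 with '2' between the halves.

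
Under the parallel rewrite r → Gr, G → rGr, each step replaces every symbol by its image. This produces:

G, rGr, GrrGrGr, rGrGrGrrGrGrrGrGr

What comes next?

GrrGrGrrGrGrrGrGrGrrGrGrrGrGrGrrGrGrrGrGr

Applying the rule to each of the 17 symbols of rGrGrGrrGrGrrGrGr gives the pieces Gr rGr Gr rGr Gr rGr Gr Gr rGr Gr rGr Gr Gr rGr Gr rGr Gr, which concatenate to the answer.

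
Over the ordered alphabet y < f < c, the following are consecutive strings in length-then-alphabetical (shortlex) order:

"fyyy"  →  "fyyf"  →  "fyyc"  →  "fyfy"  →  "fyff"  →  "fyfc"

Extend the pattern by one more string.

Treat fyfc as a base-3 numeral over the given alphabet and add one, carrying through any trailing c's.

fycy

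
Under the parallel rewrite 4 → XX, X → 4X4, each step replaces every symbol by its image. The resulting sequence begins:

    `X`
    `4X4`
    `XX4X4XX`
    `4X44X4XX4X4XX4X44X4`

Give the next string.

XX4X4XXXX4X4XX4X44X4XX4X4XX4X44X4XX4X4XXXX4X4XX

Replace each of the 19 characters of 4X44X4XX4X4XX4X44X4 in place — XX 4X4 XX XX 4X4 XX 4X4 4X4 XX 4X4 XX 4X4 4X4 XX 4X4 XX XX 4X4 XX — and concatenate.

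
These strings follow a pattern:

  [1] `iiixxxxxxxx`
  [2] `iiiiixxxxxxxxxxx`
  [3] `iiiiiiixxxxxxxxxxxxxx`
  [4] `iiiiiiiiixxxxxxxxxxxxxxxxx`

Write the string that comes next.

Reading off run lengths: i runs 3, 5, 7, 9; x runs 8, 11, 14, 17 — each is linear in n, where the shown terms are n = 2, 3, 4, 5.
For the next term, n = 6, so the run lengths are 11, 20.

iiiiiiiiiiixxxxxxxxxxxxxxxxxxxx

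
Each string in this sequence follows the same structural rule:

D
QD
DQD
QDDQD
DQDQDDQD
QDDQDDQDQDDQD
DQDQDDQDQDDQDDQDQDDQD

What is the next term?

QDDQDDQDQDDQDDQDQDDQDQDDQDDQDQDDQD

From term 3 onward, concatenate the second-to-last term with the last: D·QD = DQD, QD·DQD = QDDQD, …
Continuing: QDDQDDQDQDDQD · DQDQDDQDQDDQDDQDQDDQD gives term 8.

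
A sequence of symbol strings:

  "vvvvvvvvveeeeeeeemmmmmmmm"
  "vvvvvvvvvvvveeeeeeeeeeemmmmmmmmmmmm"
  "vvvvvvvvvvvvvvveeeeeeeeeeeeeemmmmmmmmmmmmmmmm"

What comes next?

vvvvvvvvvvvvvvvvvveeeeeeeeeeeeeeeeemmmmmmmmmmmmmmmmmmmm

The n-th term is 3n+3 v's then 3n+2 e's then 4n m's, where the shown terms are n = 2, 3, 4.
Setting n = 5 gives 18, 17, 20 characters in each block.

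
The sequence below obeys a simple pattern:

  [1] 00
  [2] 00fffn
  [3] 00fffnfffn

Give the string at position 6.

Each term is the previous one with fffn appended.
From 00fffnfffn, 3 further steps: 00fffnfffn → 00fffnfffnfffn → 00fffnfffnfffnfffn → (answer).

00fffnfffnfffnfffnfffn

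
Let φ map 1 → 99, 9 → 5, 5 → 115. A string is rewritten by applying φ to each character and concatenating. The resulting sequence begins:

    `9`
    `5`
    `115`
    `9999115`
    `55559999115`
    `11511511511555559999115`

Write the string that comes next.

999911599991159999115999911511511511511555559999115

Applying the rule to each of the 23 symbols of 11511511511555559999115 gives the pieces 99 99 115 99 99 115 99 99 115 99 99 115 115 115 115 115 5 5 5 5 99 99 115, which concatenate to the answer.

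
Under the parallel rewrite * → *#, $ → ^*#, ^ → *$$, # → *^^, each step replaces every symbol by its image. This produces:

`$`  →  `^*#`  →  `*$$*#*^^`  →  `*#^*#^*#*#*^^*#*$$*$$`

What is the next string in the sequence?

*#*^^*$$*#*^^*$$*#*^^*#*^^*#*$$*$$*#*^^*#^*#^*#*#^*#^*#

Replace each of the 21 characters of *#^*#^*#*#*^^*#*$$*$$ in place — *# *^^ *$$ *# *^^ *$$ *# *^^ *# *^^ *# *$$ *$$ *# *^^ *# ^*# ^*# *# ^*# ^*# — and concatenate.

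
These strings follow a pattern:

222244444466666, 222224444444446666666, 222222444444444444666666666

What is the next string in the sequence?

222222244444444444444466666666666

Each string has the form 2^{n+3} 4^{3n+3} 6^{2n+3} (n = 1, 2, …).
For the next term, n = 4, so the run lengths are 7, 15, 11.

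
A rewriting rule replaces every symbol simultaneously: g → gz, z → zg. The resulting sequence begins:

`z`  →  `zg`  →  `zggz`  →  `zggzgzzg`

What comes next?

zggzgzzggzzgzggz

Expanding zggzgzzg: z→zg, g→gz, g→gz, z→zg, g→gz, z→zg, z→zg, g→gz. Concatenated: zg gz gz zg gz zg zg gz.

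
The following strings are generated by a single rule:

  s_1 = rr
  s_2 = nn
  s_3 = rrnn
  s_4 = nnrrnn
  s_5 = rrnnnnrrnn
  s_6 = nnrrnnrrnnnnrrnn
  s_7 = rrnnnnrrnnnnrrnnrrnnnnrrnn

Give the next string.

Each term (from the third on) is the two preceding terms concatenated in order: term 3 = rr·nn = rrnn.
Continuing: nnrrnnrrnnnnrrnn · rrnnnnrrnnnnrrnnrrnnnnrrnn gives term 8.

nnrrnnrrnnnnrrnnrrnnnnrrnnnnrrnnrrnnnnrrnn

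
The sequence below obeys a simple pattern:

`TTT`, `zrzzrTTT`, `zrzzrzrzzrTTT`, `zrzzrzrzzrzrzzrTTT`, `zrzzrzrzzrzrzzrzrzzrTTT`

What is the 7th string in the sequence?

Each term is the previous one with zrzzr prepended.
From zrzzrzrzzrzrzzrzrzzrTTT, 2 further steps: zrzzrzrzzrzrzzrzrzzrTTT → zrzzrzrzzrzrzzrzrzzrzrzzrTTT → (answer).

zrzzrzrzzrzrzzrzrzzrzrzzrzrzzrTTT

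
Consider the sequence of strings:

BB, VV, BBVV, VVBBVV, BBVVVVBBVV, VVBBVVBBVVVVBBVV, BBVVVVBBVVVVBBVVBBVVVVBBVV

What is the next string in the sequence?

From term 3 onward, concatenate the second-to-last term with the last: BB·VV = BBVV, VV·BBVV = VVBBVV, …
Continuing: VVBBVVBBVVVVBBVV · BBVVVVBBVVVVBBVVBBVVVVBBVV gives term 8.

VVBBVVBBVVVVBBVVBBVVVVBBVVVVBBVVBBVVVVBBVV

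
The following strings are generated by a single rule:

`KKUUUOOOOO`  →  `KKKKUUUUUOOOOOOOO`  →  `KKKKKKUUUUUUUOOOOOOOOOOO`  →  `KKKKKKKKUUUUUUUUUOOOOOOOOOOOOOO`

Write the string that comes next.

Each string has the form K^{2n-2} U^{2n-1} O^{3n-1}, where the shown terms are n = 2, 3, 4, 5.
At n = 6 the blocks have lengths 10, 11, 17.

KKKKKKKKKKUUUUUUUUUUUOOOOOOOOOOOOOOOOO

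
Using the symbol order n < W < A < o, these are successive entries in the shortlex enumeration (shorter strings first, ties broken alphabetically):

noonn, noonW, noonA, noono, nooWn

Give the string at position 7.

nooWA

Advancing 2 positions from nooWn through nooWn → nooWW reaches term 7.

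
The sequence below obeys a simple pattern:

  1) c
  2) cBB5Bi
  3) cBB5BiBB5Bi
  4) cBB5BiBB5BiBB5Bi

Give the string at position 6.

cBB5BiBB5BiBB5BiBB5BiBB5Bi

The strings grow by a fixed suffix BB5Bi each time.
From cBB5BiBB5BiBB5Bi, 2 further steps: cBB5BiBB5BiBB5Bi → cBB5BiBB5BiBB5BiBB5Bi → (answer).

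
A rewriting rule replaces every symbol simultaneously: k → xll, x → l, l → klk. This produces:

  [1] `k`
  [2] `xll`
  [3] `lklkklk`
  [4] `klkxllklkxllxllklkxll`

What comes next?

Replace each of the 21 characters of klkxllklkxllxllklkxll in place — xll klk xll l klk klk xll klk xll l klk klk l klk klk xll klk xll l klk klk — and concatenate.

xllklkxlllklkklkxllklkxlllklkklklklkklkxllklkxlllklkklk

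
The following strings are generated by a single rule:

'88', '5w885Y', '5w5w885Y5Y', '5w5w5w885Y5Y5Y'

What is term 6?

s(k+1) = 5w·s(k)·5Y, so each term gains 5w as a prefix and 5Y as a suffix.
From 5w5w5w885Y5Y5Y, 2 further steps: 5w5w5w885Y5Y5Y → 5w5w5w5w885Y5Y5Y5Y → (answer).

5w5w5w5w5w885Y5Y5Y5Y5Y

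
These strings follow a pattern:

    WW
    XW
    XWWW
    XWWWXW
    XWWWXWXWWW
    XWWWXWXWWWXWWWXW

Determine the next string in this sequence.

This is a Fibonacci-style word recurrence s(k) = s(k−1)·s(k−2): e.g. XW·WW = XWWW.
The next term joins XWWWXWXWWWXWWWXW and XWWWXWXWWW.

XWWWXWXWWWXWWWXWXWWWXWXWWW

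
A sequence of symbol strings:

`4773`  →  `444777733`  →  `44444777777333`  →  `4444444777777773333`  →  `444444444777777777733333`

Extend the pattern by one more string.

44444444444777777777777333333

Reading off run lengths: 4 runs 1, 3, 5, 7, 9; 7 runs 2, 4, 6, 8, 10; 3 runs 1, 2, 3, 4, 5 — each is linear in n (n = 1, 2, …).
At n = 6 the blocks have lengths 11, 12, 6.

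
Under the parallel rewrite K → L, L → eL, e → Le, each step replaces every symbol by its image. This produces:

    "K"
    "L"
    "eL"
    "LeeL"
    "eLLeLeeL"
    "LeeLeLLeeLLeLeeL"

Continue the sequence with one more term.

eLLeLeeLLeeLeLLeLeeLeLLeeLLeLeeL

Applying the rule to each of the 16 symbols of LeeLeLLeeLLeLeeL gives the pieces eL Le Le eL Le eL eL Le Le eL eL Le eL Le Le eL, which concatenate to the answer.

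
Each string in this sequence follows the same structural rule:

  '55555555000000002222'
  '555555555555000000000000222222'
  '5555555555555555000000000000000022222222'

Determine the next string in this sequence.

55555555555555555555000000000000000000002222222222

Reading off run lengths: 5 runs 8, 12, 16; 0 runs 8, 12, 16; 2 runs 4, 6, 8 — each is linear in n, where the shown terms are n = 2, 3, 4.
Setting n = 5 gives 20, 20, 10 characters in each block.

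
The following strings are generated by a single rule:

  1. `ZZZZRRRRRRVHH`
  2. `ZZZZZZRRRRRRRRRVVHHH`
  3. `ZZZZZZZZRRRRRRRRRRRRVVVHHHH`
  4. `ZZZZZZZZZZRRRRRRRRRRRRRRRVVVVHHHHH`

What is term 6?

ZZZZZZZZZZZZZZRRRRRRRRRRRRRRRRRRRRRVVVVVVHHHHHHH

The n-th term is 2n Z's then 3n R's then n-1 V's then n H's, where the shown terms are n = 2, 3, 4, 5.
At n = 7 the blocks have lengths 14, 21, 6, 7.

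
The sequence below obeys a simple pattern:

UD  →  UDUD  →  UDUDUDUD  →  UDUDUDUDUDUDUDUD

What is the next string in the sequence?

Every step duplicates the string.
Doubling UDUDUDUDUDUDUDUD:

UDUDUDUDUDUDUDUDUDUDUDUDUDUDUDUD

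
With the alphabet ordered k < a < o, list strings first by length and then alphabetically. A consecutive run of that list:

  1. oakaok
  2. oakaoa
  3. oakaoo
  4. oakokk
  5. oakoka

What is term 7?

Continuing the enumeration 2 steps past oakoka: oakoka → oakoko → (answer).

oakoak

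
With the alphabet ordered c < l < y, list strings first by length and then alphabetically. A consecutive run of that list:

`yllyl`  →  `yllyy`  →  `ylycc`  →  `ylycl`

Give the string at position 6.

ylylc

Continuing the enumeration 2 steps past ylycl: ylycl → ylycy → (answer).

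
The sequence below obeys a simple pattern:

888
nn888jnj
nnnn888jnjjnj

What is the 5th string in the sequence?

s(k+1) = nn·s(k)·jnj, so each term gains nn as a prefix and jnj as a suffix.
From nnnn888jnjjnj, 2 further steps: nnnn888jnjjnj → nnnnnn888jnjjnjjnj → (answer).

nnnnnnnn888jnjjnjjnjjnj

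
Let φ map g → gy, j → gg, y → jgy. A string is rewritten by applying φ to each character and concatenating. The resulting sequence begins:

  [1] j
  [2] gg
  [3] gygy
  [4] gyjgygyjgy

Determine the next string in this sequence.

Rewriting each symbol of gyjgygyjgy: g→gy, y→jgy, j→gg, g→gy, y→jgy, g→gy, y→jgy, j→gg, g→gy, y→jgy, which concatenates to gy jgy gg gy jgy gy jgy gg gy jgy.

gyjgygggyjgygyjgygggyjgy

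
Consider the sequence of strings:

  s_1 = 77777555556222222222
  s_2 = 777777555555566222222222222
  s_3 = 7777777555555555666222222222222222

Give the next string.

Term n consists of n+3 7's, followed by 2n+1 5's, followed by n-1 6's, followed by 3n+3 2's, where the shown terms are n = 2, 3, 4.
For the next term, n = 5, so the run lengths are 8, 11, 4, 18.

77777777555555555556666222222222222222222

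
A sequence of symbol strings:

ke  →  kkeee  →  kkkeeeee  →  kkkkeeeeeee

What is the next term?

Reading off run lengths: k runs 1, 2, 3, 4; e runs 1, 3, 5, 7 — each is linear in n (n = 1, 2, …).
At n = 5 the blocks have lengths 5, 9.

kkkkkeeeeeeeee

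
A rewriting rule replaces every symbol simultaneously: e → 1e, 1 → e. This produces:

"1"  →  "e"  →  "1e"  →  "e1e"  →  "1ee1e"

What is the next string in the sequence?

e1e1ee1e

Apply φ to 1ee1e symbol by symbol: 1→e, e→1e, e→1e, 1→e, e→1e; joined: e 1e 1e e 1e.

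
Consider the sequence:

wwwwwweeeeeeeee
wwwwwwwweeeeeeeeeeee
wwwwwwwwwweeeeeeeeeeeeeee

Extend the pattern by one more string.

Term n consists of 2n w's, followed by 3n e's, where the shown terms are n = 3, 4, 5.
For the next term, n = 6, so the run lengths are 12, 18.

wwwwwwwwwwwweeeeeeeeeeeeeeeeee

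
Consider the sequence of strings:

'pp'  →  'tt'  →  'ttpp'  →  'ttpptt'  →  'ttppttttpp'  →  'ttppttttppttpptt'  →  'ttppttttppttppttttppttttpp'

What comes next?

ttppttttppttppttttppttttppttppttttppttpptt

Each term (from the third on) is the previous term followed by the one before it: term 3 = tt·pp = ttpp.
Continuing: ttppttttppttppttttppttttpp · ttppttttppttpptt gives term 8.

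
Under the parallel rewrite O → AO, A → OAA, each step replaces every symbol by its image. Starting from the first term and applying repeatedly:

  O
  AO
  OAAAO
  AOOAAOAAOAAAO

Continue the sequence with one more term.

OAAAOAOOAAOAAAOOAAOAAAOOAAOAAOAAAO

Applying the rule to each of the 13 symbols of AOOAAOAAOAAAO gives the pieces OAA AO AO OAA OAA AO OAA OAA AO OAA OAA OAA AO, which concatenate to the answer.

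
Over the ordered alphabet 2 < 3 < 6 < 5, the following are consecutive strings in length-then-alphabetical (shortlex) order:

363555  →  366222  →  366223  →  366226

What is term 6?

Advancing 2 positions from 366226 through 366226 → 366225 reaches term 6.

366232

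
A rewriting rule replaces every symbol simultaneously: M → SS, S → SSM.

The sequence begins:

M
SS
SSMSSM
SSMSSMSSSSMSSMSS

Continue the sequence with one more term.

SSMSSMSSSSMSSMSSSSMSSMSSMSSMSSSSMSSMSSSSMSSM

Replace each of the 16 characters of SSMSSMSSSSMSSMSS in place — SSM SSM SS SSM SSM SS SSM SSM SSM SSM SS SSM SSM SS SSM SSM — and concatenate.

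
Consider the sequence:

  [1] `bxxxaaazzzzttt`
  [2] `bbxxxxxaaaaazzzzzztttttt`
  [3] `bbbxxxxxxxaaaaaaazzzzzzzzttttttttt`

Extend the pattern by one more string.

bbbbxxxxxxxxxaaaaaaaaazzzzzzzzzztttttttttttt

The n-th term is n b's then 2n+1 x's then 2n+1 a's then 2n+2 z's then 3n t's (n = 1, 2, …).
At n = 4 the blocks have lengths 4, 9, 9, 10, 12.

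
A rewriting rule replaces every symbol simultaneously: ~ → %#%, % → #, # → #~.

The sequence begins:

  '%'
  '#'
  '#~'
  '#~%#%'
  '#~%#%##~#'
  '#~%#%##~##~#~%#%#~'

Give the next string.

#~%#%##~##~#~%#%#~#~%#%#~%#%##~##~%#%

Applying the rule to each of the 18 symbols of #~%#%##~##~#~%#%#~ gives the pieces #~ %#% # #~ # #~ #~ %#% #~ #~ %#% #~ %#% # #~ # #~ %#%, which concatenate to the answer.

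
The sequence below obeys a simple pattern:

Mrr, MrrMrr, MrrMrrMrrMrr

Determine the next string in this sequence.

MrrMrrMrrMrrMrrMrrMrrMrr

Every step duplicates the string.
One more doubling of MrrMrrMrrMrr gives the answer.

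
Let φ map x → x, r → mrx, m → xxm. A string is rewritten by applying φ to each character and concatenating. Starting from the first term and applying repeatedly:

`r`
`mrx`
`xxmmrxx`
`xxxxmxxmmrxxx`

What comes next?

Rewriting the 13 symbols of xxxxmxxmmrxxx one by one yields x x x x xxm x x xxm xxm mrx x x x; concatenated:

xxxxxxmxxxxmxxmmrxxxx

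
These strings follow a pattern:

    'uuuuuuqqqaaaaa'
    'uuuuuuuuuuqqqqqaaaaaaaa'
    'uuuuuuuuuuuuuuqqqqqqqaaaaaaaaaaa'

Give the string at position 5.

uuuuuuuuuuuuuuuuuuuuuuqqqqqqqqqqqaaaaaaaaaaaaaaaaa

Term n consists of 4n+2 u's, followed by 2n+1 q's, followed by 3n+2 a's (n = 1, 2, …).
For term 5, n = 5, so the run lengths are 22, 11, 17.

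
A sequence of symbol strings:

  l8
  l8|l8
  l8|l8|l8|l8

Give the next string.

Each string is two copies of the previous one joined by '|'.
Doubling l8|l8|l8|l8 with '|' between the halves:

l8|l8|l8|l8|l8|l8|l8|l8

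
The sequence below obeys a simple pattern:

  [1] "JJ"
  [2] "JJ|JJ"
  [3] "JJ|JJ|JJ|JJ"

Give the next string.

Every step duplicates the string with '|' between the halves.
Doubling JJ|JJ|JJ|JJ with '|' between the halves:

JJ|JJ|JJ|JJ|JJ|JJ|JJ|JJ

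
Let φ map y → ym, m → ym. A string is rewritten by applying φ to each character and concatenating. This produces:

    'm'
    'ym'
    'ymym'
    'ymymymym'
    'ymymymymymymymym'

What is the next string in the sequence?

Applying the rule to each of the 16 symbols of ymymymymymymymym gives the pieces ym ym ym ym ym ym ym ym ym ym ym ym ym ym ym ym, which concatenate to the answer.

ymymymymymymymymymymymymymymymym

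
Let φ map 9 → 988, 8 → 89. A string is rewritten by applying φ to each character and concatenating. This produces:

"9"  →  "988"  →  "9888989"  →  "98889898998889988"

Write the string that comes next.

Rewriting the 17 symbols of 98889898998889988 one by one yields 988 89 89 89 988 89 988 89 988 988 89 89 89 988 988 89 89; concatenated:

98889898998889988899889888989899889888989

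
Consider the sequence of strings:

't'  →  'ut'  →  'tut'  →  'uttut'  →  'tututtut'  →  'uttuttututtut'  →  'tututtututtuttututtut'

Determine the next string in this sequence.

This is a Fibonacci-style word recurrence s(k) = s(k−2)·s(k−1): e.g. t·ut = tut.
So term 8 is uttuttututtut·tututtututtuttututtut.

uttuttututtuttututtututtuttututtut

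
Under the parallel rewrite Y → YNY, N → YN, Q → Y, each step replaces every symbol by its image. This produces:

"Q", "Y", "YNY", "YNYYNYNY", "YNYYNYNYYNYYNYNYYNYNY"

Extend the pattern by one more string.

φ(YNYYNYNYYNYYNYNYYNYNY) expands symbol-by-symbol to YNY YN YNY YNY YN YNY YN YNY YNY YN YNY YNY YN YNY YN YNY YNY YN YNY YN YNY; joining the 21 pieces gives the next term.

YNYYNYNYYNYYNYNYYNYNYYNYYNYNYYNYYNYNYYNYNYYNYYNYNYYNYNY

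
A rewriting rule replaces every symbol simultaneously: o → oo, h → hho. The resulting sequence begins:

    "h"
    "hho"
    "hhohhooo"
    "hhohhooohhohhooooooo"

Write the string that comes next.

hhohhooohhohhooooooohhohhooohhohhooooooooooooooo

Applying the rule to each of the 20 symbols of hhohhooohhohhooooooo gives the pieces hho hho oo hho hho oo oo oo hho hho oo hho hho oo oo oo oo oo oo oo, which concatenate to the answer.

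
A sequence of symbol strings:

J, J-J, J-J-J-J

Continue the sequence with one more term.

s(k+1) = s(k)·-·s(k) — each term doubles the last with '-' between the halves.
Doubling J-J-J-J with '-' between the halves:

J-J-J-J-J-J-J-J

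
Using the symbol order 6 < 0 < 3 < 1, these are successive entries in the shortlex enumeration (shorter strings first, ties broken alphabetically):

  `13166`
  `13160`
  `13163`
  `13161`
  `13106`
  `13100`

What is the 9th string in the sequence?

Advancing 3 positions from 13100 through 13100 → 13103 → 13101 reaches term 9.

13136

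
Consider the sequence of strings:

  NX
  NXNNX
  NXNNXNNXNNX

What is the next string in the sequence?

NXNNXNNXNNXNNXNNXNNXNNX

Every step duplicates the string with 'N' between the halves.
So the next term is two copies of NXNNXNNXNNX with 'N' between the halves.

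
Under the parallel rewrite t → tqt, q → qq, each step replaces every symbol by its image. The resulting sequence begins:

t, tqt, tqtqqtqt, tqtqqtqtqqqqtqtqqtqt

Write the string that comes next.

φ(tqtqqtqtqqqqtqtqqtqt) expands symbol-by-symbol to tqt qq tqt qq qq tqt qq tqt qq qq qq qq tqt qq tqt qq qq tqt qq tqt; joining the 20 pieces gives the next term.

tqtqqtqtqqqqtqtqqtqtqqqqqqqqtqtqqtqtqqqqtqtqqtqt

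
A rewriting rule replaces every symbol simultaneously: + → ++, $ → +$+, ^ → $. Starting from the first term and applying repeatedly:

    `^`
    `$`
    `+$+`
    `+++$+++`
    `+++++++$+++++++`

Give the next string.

Rewriting the 15 symbols of +++++++$+++++++ one by one yields ++ ++ ++ ++ ++ ++ ++ +$+ ++ ++ ++ ++ ++ ++ ++; concatenated:

+++++++++++++++$+++++++++++++++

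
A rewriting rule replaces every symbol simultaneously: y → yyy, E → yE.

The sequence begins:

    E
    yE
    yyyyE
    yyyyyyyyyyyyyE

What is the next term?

Replace each of the 14 characters of yyyyyyyyyyyyyE in place — yyy yyy yyy yyy yyy yyy yyy yyy yyy yyy yyy yyy yyy yE — and concatenate.

yyyyyyyyyyyyyyyyyyyyyyyyyyyyyyyyyyyyyyyyE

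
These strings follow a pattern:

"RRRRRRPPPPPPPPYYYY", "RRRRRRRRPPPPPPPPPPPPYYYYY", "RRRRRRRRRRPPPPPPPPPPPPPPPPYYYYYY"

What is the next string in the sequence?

The n-th term is 2n+2 R's then 4n P's then n+2 Y's, where the shown terms are n = 2, 3, 4.
At n = 5 the blocks have lengths 12, 20, 7.

RRRRRRRRRRRRPPPPPPPPPPPPPPPPPPPPYYYYYYY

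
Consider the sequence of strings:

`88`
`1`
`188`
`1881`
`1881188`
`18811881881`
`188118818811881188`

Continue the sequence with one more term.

Each term (from the third on) is the previous term followed by the one before it: term 3 = 1·88 = 188.
Continuing: 188118818811881188 · 18811881881 gives term 8.

18811881881188118818811881881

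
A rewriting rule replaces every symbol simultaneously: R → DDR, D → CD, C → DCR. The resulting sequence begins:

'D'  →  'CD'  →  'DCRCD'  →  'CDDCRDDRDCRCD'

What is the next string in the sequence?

Rewriting the 13 symbols of CDDCRDDRDCRCD one by one yields DCR CD CD DCR DDR CD CD DDR CD DCR DDR DCR CD; concatenated:

DCRCDCDDCRDDRCDCDDDRCDDCRDDRDCRCD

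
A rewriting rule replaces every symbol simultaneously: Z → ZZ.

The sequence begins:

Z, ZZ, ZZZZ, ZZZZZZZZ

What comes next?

Expanding ZZZZZZZZ: Z→ZZ, Z→ZZ, Z→ZZ, Z→ZZ, Z→ZZ, Z→ZZ, Z→ZZ, Z→ZZ. Concatenated: ZZ ZZ ZZ ZZ ZZ ZZ ZZ ZZ.

ZZZZZZZZZZZZZZZZ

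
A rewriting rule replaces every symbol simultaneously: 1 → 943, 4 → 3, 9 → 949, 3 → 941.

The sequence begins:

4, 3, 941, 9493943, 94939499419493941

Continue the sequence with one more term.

94939499419493949949394394939499419493943

Applying the rule to each of the 17 symbols of 94939499419493941 gives the pieces 949 3 949 941 949 3 949 949 3 943 949 3 949 941 949 3 943, which concatenate to the answer.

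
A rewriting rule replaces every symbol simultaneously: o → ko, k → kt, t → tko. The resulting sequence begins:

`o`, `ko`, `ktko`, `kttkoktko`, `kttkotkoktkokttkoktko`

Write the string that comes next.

kttkotkoktkotkoktkokttkoktkokttkotkoktkokttkoktko

Replace each of the 21 characters of kttkotkoktkokttkoktko in place — kt tko tko kt ko tko kt ko kt tko kt ko kt tko tko kt ko kt tko kt ko — and concatenate.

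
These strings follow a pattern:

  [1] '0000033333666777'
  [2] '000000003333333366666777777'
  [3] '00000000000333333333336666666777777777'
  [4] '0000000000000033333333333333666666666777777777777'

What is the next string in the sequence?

000000000000000003333333333333333366666666666777777777777777

Term n consists of 3n+2 0's, followed by 3n+2 3's, followed by 2n+1 6's, followed by 3n 7's (n = 1, 2, …).
Setting n = 5 gives 17, 17, 11, 15 characters in each block.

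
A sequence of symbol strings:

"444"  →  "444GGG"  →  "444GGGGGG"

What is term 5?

444GGGGGGGGGGGG

Each term is the previous one with GGG appended.
From 444GGGGGG, 2 further steps: 444GGGGGG → 444GGGGGGGGG → (answer).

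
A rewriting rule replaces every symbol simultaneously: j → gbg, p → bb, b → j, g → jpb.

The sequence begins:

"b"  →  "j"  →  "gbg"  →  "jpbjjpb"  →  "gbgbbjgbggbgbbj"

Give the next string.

jpbjjpbjjgbgjpbjjpbjpbjjpbjjgbg

Applying the rule to each of the 15 symbols of gbgbbjgbggbgbbj gives the pieces jpb j jpb j j gbg jpb j jpb jpb j jpb j j gbg, which concatenate to the answer.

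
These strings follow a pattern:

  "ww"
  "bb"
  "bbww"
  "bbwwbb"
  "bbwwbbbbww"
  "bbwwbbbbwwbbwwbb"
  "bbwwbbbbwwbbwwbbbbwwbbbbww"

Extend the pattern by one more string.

bbwwbbbbwwbbwwbbbbwwbbbbwwbbwwbbbbwwbbwwbb

This is a Fibonacci-style word recurrence s(k) = s(k−1)·s(k−2): e.g. bb·ww = bbww.
Continuing: bbwwbbbbwwbbwwbbbbwwbbbbww · bbwwbbbbwwbbwwbb gives term 8.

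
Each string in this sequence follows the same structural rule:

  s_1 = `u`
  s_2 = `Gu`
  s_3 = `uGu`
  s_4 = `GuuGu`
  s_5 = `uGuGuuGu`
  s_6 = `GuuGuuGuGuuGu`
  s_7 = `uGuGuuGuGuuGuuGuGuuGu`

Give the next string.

Each term (from the third on) is the two preceding terms concatenated in order: term 3 = u·Gu = uGu.
So term 8 is GuuGuuGuGuuGu·uGuGuuGuGuuGuuGuGuuGu.

GuuGuuGuGuuGuuGuGuuGuGuuGuuGuGuuGu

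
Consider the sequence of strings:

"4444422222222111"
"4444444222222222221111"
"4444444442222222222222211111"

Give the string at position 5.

4444444444444222222222222222222221111111

The n-th term is 2n-1 4's then 3n-1 2's then n 1's, where the shown terms are n = 3, 4, 5.
For term 5, n = 7, so the run lengths are 13, 20, 7.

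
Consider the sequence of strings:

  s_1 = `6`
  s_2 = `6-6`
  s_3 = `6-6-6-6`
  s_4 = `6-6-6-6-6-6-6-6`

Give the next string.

Each string is two copies of the previous one joined by '-'.
So the next term is two copies of 6-6-6-6-6-6-6-6 with '-' between the halves.

6-6-6-6-6-6-6-6-6-6-6-6-6-6-6-6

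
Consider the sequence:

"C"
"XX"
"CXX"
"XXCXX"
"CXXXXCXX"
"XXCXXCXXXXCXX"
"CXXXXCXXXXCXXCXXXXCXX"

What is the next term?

From term 3 onward, concatenate the second-to-last term with the last: C·XX = CXX, XX·CXX = XXCXX, …
Continuing: XXCXXCXXXXCXX · CXXXXCXXXXCXXCXXXXCXX gives term 8.

XXCXXCXXXXCXXCXXXXCXXXXCXXCXXXXCXX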